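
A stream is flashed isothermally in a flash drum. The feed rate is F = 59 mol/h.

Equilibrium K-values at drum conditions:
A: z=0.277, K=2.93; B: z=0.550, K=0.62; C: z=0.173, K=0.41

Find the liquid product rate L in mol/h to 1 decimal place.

L = 43.3 mol/h

Material balance + equilibrium reduce to Σ zᵢ(Kᵢ−1)/(1+ψ(Kᵢ−1)) = 0.
g(0) = ΣzᵢKᵢ − 1 = 0.224 and g(1) = 1 − Σzᵢ/Kᵢ = -0.404, so a root lies in (0, 1).
Iterate (Newton) starting at ψ = 0.45:
  ψ = 0.450: g = -0.1050, g' = -0.523 → ψ = 0.249
  ψ = 0.249: g = 0.0105, g' = -0.650 → ψ = 0.265
  ψ = 0.265: g = 0.0001, g' = -0.634 → ψ = 0.266
Converged at ψ = 0.266.
Then V = ψ·F = 0.2655·59 = 15.7 mol/h and L = F − V = 43.3 mol/h.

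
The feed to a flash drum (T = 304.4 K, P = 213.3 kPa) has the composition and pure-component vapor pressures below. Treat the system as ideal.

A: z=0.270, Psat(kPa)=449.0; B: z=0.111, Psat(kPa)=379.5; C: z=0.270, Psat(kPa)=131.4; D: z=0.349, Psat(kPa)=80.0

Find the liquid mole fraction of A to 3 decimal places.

x_A = 0.239

Raoult's law: Kᵢ = Pᵢˢᵃᵗ/P = Pᵢˢᵃᵗ/213.3.
  K_A = 449.0/213.3 = 2.10502, K_B = 379.5/213.3 = 1.77918, K_C = 131.4/213.3 = 0.61603, K_D = 80.0/213.3 = 0.37506
Newton–Raphson from ψ = 0.31:
  ψ = 0.310: g = -0.0963, g' = -0.488 → ψ = 0.113
  ψ = 0.113: g = 0.0019, g' = -0.519 → ψ = 0.116
Converged at ψ = 0.116.
Compositions from xᵢ = zᵢ/(1+ψ(Kᵢ−1)), yᵢ = Kᵢxᵢ:
  A: x = 0.239, y = 0.504
  B: x = 0.102, y = 0.181
  C: x = 0.283, y = 0.174
  D: x = 0.376, y = 0.141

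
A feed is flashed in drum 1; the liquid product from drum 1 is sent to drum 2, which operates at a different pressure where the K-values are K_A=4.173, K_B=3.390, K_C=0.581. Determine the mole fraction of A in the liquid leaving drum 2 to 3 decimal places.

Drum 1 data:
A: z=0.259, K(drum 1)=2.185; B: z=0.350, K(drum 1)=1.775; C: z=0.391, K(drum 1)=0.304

Drum 1:
Newton iteration, ψ₁⁰ = 0.5:
  ψ₁ = 0.500: g = -0.0292, g' = -0.698 → ψ₁ = 0.458
  ψ₁ = 0.458: g = -0.0005, g' = -0.676 → ψ₁ = 0.457
Converged at ψ₁ = 0.457.
Drum-1 compositions:
  A: x = 0.168, y = 0.367
  B: x = 0.258, y = 0.459
  C: x = 0.574, y = 0.174
Drum-2 feed = drum-1 liquid: z₂ = (0.1679, 0.2584, 0.5737).
Drum 2:
Rachford–Rice: g(ψ₂) = Σ zᵢ(Kᵢ−1)/(1+ψ₂(Kᵢ−1)) = 0.
g(0) = ΣzᵢKᵢ − 1 = 0.910 and g(1) = 1 − Σzᵢ/Kᵢ = -0.104, so a root lies in (0, 1).
Newton–Raphson from ψ₂ = 0.5:
  ψ₂ = 0.500: g = 0.1833, g' = -0.720 → ψ₂ = 0.755
  ψ₂ = 0.755: g = 0.0258, g' = -0.550 → ψ₂ = 0.801
  ψ₂ = 0.801: g = 0.0003, g' = -0.537 → ψ₂ = 0.802
Converged at ψ₂ = 0.802.
  A: x = 0.047, y = 0.198
  B: x = 0.089, y = 0.300
  C: x = 0.864, y = 0.502

x_A (drum 2) = 0.047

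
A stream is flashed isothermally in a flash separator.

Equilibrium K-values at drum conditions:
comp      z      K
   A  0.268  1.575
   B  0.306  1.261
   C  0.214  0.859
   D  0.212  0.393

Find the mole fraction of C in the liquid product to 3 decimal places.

x_C = 0.226

Material balance + equilibrium reduce to Σ zᵢ(Kᵢ−1)/(1+V/F(Kᵢ−1)) = 0.
Check two-phase: ΣzᵢKᵢ = 1.075 > 1 and Σzᵢ/Kᵢ = 1.201 > 1, so g(0) = 0.075 > 0 and g(1) = -0.201 < 0.
Newton iteration, V/F⁰ = 0.47:
  V/F = 0.470: g = -0.0199, g' = -0.229 → V/F = 0.383
  V/F = 0.383: g = -0.0007, g' = -0.214 → V/F = 0.380
Converged at V/F = 0.380.
Compositions from xᵢ = zᵢ/(1+V/F(Kᵢ−1)), yᵢ = Kᵢxᵢ:
  A: x = 0.220, y = 0.346
  B: x = 0.278, y = 0.351
  C: x = 0.226, y = 0.194
  D: x = 0.276, y = 0.108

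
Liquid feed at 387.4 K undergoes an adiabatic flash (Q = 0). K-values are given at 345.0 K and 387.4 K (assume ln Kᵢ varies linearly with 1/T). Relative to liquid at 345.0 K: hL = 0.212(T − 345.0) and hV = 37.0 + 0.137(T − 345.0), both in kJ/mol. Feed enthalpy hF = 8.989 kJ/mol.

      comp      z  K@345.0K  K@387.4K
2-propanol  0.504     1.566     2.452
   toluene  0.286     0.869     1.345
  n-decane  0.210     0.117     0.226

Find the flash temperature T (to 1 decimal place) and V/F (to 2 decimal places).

T = 346.8 K, V/F = 0.23

Adiabatic flash: solve Rachford–Rice at each trial T, then check hF = ψ·hV(T) + (1−ψ)·hL(T).
  T = 345.0 K: K = (1.566, 0.869, 0.117), RR gives ψ = 0.180, H_out = 6.665 kJ/mol
  T = 387.4 K: K = (2.452, 1.345, 0.226), RR gives ψ = 0.790, H_out = 35.708 kJ/mol
  T = 366.2 K: K = (1.985, 1.095, 0.166), RR gives ψ = 0.583, H_out = 25.138 kJ/mol
  T = 355.6 K: K = (1.769, 0.979, 0.140), RR gives ψ = 0.428, H_out = 17.729 kJ/mol
  T = 350.3 K: K = (1.666, 0.923, 0.128), RR gives ψ = 0.321, H_out = 12.857 kJ/mol
  T = 347.6 K: K = (1.615, 0.895, 0.122), RR gives ψ = 0.254, H_out = 9.905 kJ/mol
  T = 346.3 K: K = (1.590, 0.882, 0.120), RR gives ψ = 0.219, H_out = 8.339 kJ/mol
Linear interpolation between T = 346.3 (H_out = 8.339) and T = 347.6 (H_out = 9.905) on hF = 8.989 gives T ≈ 346.8 K, at which ψ = 0.23.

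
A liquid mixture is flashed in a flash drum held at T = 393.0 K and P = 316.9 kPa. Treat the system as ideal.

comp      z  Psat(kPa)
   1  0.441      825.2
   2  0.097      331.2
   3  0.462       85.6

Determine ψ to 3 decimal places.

Raoult's law: Kᵢ = Pᵢˢᵃᵗ/P = Pᵢˢᵃᵗ/316.9.
  K_1 = 825.2/316.9 = 2.60398, K_2 = 331.2/316.9 = 1.04512, K_3 = 85.6/316.9 = 0.27012
Let ψ = V/F and solve Σ zᵢ(Kᵢ−1)/(1+ψ(Kᵢ−1)) = 0.
g(0) = ΣzᵢKᵢ − 1 = 0.375 and g(1) = 1 − Σzᵢ/Kᵢ = -0.973, so a root lies in (0, 1).
Iterate (Newton) starting at ψ = 0.5:
  ψ = 0.500: g = -0.1342, g' = -0.960 → ψ = 0.360
  ψ = 0.360: g = -0.0049, g' = -0.909 → ψ = 0.355
Converged at ψ = 0.355.

ψ = 0.355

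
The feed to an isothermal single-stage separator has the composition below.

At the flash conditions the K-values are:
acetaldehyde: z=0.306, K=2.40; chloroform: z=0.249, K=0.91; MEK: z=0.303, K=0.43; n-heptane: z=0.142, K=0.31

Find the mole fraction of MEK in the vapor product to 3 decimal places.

Rachford–Rice: g(ψ) = Σ zᵢ(Kᵢ−1)/(1+ψ(Kᵢ−1)) = 0.
Check two-phase: ΣzᵢKᵢ = 1.135 > 1 and Σzᵢ/Kᵢ = 1.564 > 1, so g(0) = 0.135 > 0 and g(1) = -0.564 < 0.
Newton iteration, ψ⁰ = 0.5:
  ψ = 0.500: g = -0.1626, g' = -0.560 → ψ = 0.210
  ψ = 0.210: g = -0.0023, g' = -0.580 → ψ = 0.206
Converged at ψ = 0.206.
Compositions from xᵢ = zᵢ/(1+ψ(Kᵢ−1)), yᵢ = Kᵢxᵢ:
  acetaldehyde: x = 0.238, y = 0.570
  chloroform: x = 0.254, y = 0.231
  MEK: x = 0.343, y = 0.148
  n-heptane: x = 0.165, y = 0.051

y_MEK = 0.148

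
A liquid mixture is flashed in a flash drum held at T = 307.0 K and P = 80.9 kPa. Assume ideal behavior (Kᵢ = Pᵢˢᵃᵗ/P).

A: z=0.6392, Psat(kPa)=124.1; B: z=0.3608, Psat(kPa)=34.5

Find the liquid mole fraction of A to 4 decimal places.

x_A = 0.5179

Raoult's law: Kᵢ = Pᵢˢᵃᵗ/P = Pᵢˢᵃᵗ/80.9.
  K_A = 124.1/80.9 = 1.533993, K_B = 34.5/80.9 = 0.426452
Let β = V/F and solve Σ zᵢ(Kᵢ−1)/(1+β(Kᵢ−1)) = 0.
g(0) = ΣzᵢKᵢ − 1 = 0.1344 and g(1) = 1 − Σzᵢ/Kᵢ = -0.2627, so a root lies in (0, 1).
Binary case is linear: z₁(K₁−1)(1+β(K₂−1)) + z₂(K₂−1)(1+β(K₁−1)) = 0
⇒ β = [z₁(K₁−1)+z₂(K₂−1)] / [−(K₁−1)(K₂−1)] = 0.13439/0.30627 = 0.4388
Compositions from xᵢ = zᵢ/(1+β(Kᵢ−1)), yᵢ = Kᵢxᵢ:
  A: x = 0.5179, y = 0.7944
  B: x = 0.4821, y = 0.2056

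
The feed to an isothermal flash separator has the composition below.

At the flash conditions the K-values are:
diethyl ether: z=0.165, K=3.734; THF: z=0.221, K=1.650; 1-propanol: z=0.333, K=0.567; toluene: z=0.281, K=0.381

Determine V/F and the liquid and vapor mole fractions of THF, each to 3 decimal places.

Rachford–Rice: g(V/F) = Σ zᵢ(Kᵢ−1)/(1+V/F(Kᵢ−1)) = 0.
Check two-phase: ΣzᵢKᵢ = 1.277 > 1 and Σzᵢ/Kᵢ = 1.503 > 1, so g(0) = 0.277 > 0 and g(1) = -0.503 < 0.
Iterate (Newton) starting at V/F = 0.5:
  V/F = 0.500: g = -0.1369, g' = -0.601 → V/F = 0.272
  V/F = 0.272: g = 0.0081, g' = -0.709 → V/F = 0.284
Converged at V/F = 0.284.
Compositions from xᵢ = zᵢ/(1+V/F(Kᵢ−1)), yᵢ = Kᵢxᵢ:
  diethyl ether: x = 0.093, y = 0.347
  THF: x = 0.187, y = 0.308
  1-propanol: x = 0.380, y = 0.215
  toluene: x = 0.341, y = 0.130

V/F = 0.284, x_THF = 0.187, y_THF = 0.308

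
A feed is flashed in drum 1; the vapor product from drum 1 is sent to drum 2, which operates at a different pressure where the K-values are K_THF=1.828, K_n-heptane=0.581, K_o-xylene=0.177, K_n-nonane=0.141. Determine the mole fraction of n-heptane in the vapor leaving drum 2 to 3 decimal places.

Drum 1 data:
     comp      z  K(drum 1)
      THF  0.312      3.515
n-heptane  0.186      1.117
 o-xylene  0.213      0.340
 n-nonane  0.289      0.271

Drum 1:
Newton–Raphson from ψ₁ = 0.5:
  ψ₁ = 0.500: g = -0.1732, g' = -0.976 → ψ₁ = 0.323
Converged at ψ₁ = 0.323.
Drum-1 compositions:
  THF: x = 0.172, y = 0.605
  n-heptane: x = 0.179, y = 0.200
  o-xylene: x = 0.271, y = 0.092
  n-nonane: x = 0.378, y = 0.102
Drum-2 feed = drum-1 vapor: z₂ = (0.6054, 0.2002, 0.0920, 0.1024).
Drum 2:
Rachford–Rice: g(ψ₂) = Σ zᵢ(Kᵢ−1)/(1+ψ₂(Kᵢ−1)) = 0.
Check two-phase: ΣzᵢKᵢ = 1.254 > 1 and Σzᵢ/Kᵢ = 1.922 > 1, so g(0) = 0.254 > 0 and g(1) = -0.922 < 0.
Newton–Raphson from ψ₂ = 0.41:
  ψ₂ = 0.410: g = 0.0228, g' = -0.605 → ψ₂ = 0.448
  ψ₂ = 0.448: g = -0.0005, g' = -0.630 → ψ₂ = 0.447
Converged at ψ₂ = 0.447.
  THF: x = 0.442, y = 0.808
  n-heptane: x = 0.246, y = 0.143
  o-xylene: x = 0.146, y = 0.026
  n-nonane: x = 0.166, y = 0.023

y_n-heptane (drum 2) = 0.143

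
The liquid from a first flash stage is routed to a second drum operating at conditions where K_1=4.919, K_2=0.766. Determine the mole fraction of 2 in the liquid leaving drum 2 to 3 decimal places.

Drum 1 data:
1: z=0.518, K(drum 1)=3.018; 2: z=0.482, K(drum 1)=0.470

Drum 1:
Rachford–Rice: g(ψ₁) = Σ zᵢ(Kᵢ−1)/(1+ψ₁(Kᵢ−1)) = 0.
Feasibility: ΣzᵢKᵢ = 1.790, Σzᵢ/Kᵢ = 1.197 — both > 1, two phases present.
Newton iteration, ψ₁⁰ = 0.5:
  ψ₁ = 0.500: g = 0.1728, g' = -0.773 → ψ₁ = 0.723
  ψ₁ = 0.723: g = 0.0106, g' = -0.705 → ψ₁ = 0.739
Converged at ψ₁ = 0.739.
Drum-1 compositions:
  1: x = 0.208, y = 0.628
  2: x = 0.792, y = 0.372
Drum-2 feed = drum-1 liquid: z₂ = (0.2080, 0.7920).
Drum 2:
Newton–Raphson from ψ₂ = 0.5:
  ψ₂ = 0.500: g = 0.0656, g' = -0.420 → ψ₂ = 0.656
  ψ₂ = 0.656: g = 0.0094, g' = -0.311 → ψ₂ = 0.686
  ψ₂ = 0.686: g = 0.0002, g' = -0.296 → ψ₂ = 0.687
Converged at ψ₂ = 0.687.
  1: x = 0.056, y = 0.277
  2: x = 0.944, y = 0.723

x_2 (drum 2) = 0.944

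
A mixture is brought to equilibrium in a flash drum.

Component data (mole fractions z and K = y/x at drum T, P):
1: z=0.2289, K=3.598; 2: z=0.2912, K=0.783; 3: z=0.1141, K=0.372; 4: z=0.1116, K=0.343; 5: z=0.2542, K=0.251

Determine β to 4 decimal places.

β = 0.1390

Newton iteration, β⁰ = 0.5:
  β = 0.5000: g = -0.33024, g' = -0.8765 → β = 0.1232
  β = 0.1232: g = 0.01834, g' = -1.1840 → β = 0.1387
  β = 0.1387: g = 0.00035, g' = -1.1393 → β = 0.1390
Converged at β = 0.1390.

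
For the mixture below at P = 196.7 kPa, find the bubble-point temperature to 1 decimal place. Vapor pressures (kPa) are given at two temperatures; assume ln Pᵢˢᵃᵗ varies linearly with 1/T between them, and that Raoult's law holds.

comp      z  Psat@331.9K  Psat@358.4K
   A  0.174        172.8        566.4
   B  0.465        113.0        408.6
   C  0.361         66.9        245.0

Bubble-point temperature: ΣzᵢPᵢˢᵃᵗ(T) = P. Interpolate ln Pᵢˢᵃᵗ = aᵢ + bᵢ/T.
  T = 331.9 K: ΣzᵢPᵢˢᵃᵗ = 106.76 kPa
  T = 358.4 K: ΣzᵢPᵢˢᵃᵗ = 377.00 kPa
  T = 345.1 K: ΣzᵢPᵢˢᵃᵗ = 205.00 kPa
  T = 338.5 K: ΣzᵢPᵢˢᵃᵗ = 148.87 kPa
  T = 341.8 K: ΣzᵢPᵢˢᵃᵗ = 174.96 kPa
  T = 343.5 K: ΣzᵢPᵢˢᵃᵗ = 189.91 kPa
Interpolating between 343.5 K and 345.1 K gives T ≈ 344.2 K.

T = 344.2 K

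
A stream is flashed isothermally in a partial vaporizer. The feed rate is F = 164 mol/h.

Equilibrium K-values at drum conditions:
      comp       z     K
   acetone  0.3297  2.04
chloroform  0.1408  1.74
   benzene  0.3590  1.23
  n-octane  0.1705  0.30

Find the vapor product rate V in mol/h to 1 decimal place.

Material balance + equilibrium reduce to Σ zᵢ(Kᵢ−1)/(1+ψ(Kᵢ−1)) = 0.
g(0) = ΣzᵢKᵢ − 1 = 0.4103 and g(1) = 1 − Σzᵢ/Kᵢ = -0.1027, so a root lies in (0, 1).
Newton–Raphson from ψ = 0.43:
  ψ = 0.4300: g = 0.22037, g' = -0.4014 → ψ = 0.9791
  ψ = 0.9791: g = -0.08160, g' = -0.9699 → ψ = 0.8949
  ψ = 0.8949: g = -0.01076, g' = -0.7354 → ψ = 0.8803
  ψ = 0.8803: g = -0.00022, g' = -0.7058 → ψ = 0.8800
Converged at ψ = 0.8800.
Then V = ψ·F = 0.8800·164 = 144.3 mol/h and L = F − V = 19.7 mol/h.

V = 144.3 mol/h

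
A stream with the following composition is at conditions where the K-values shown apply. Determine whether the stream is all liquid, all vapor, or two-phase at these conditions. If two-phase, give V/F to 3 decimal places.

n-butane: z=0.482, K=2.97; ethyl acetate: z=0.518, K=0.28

two-phase, V/F = 0.407

ΣzᵢKᵢ = 1.577; Σzᵢ/Kᵢ = 2.012.
Both exceed 1, so a two-phase solution exists.
Binary case is linear: z₁(K₁−1)(1+ψ(K₂−1)) + z₂(K₂−1)(1+ψ(K₁−1)) = 0
⇒ ψ = [z₁(K₁−1)+z₂(K₂−1)] / [−(K₁−1)(K₂−1)] = 0.5766/1.4184 = 0.407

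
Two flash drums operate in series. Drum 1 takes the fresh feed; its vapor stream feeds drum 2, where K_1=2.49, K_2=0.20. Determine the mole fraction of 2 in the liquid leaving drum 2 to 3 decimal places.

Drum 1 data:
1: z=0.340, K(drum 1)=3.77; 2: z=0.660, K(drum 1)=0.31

Drum 1:
Rachford–Rice: g(ψ₁) = Σ zᵢ(Kᵢ−1)/(1+ψ₁(Kᵢ−1)) = 0.
Check two-phase: ΣzᵢKᵢ = 1.486 > 1 and Σzᵢ/Kᵢ = 2.219 > 1, so g(0) = 0.486 > 0 and g(1) = -1.219 < 0.
Binary case is linear: z₁(K₁−1)(1+ψ₁(K₂−1)) + z₂(K₂−1)(1+ψ₁(K₁−1)) = 0
⇒ ψ₁ = [z₁(K₁−1)+z₂(K₂−1)] / [−(K₁−1)(K₂−1)] = 0.4864/1.9113 = 0.254
Drum-1 compositions:
  1: x = 0.199, y = 0.752
  2: x = 0.801, y = 0.248
Drum-2 feed = drum-1 vapor: z₂ = (0.7518, 0.2482).
Drum 2:
Binary case is linear: z₁(K₁−1)(1+ψ₂(K₂−1)) + z₂(K₂−1)(1+ψ₂(K₁−1)) = 0
⇒ ψ₂ = [z₁(K₁−1)+z₂(K₂−1)] / [−(K₁−1)(K₂−1)] = 0.9217/1.1920 = 0.773
  1: x = 0.349, y = 0.870
  2: x = 0.651, y = 0.130

x_2 (drum 2) = 0.651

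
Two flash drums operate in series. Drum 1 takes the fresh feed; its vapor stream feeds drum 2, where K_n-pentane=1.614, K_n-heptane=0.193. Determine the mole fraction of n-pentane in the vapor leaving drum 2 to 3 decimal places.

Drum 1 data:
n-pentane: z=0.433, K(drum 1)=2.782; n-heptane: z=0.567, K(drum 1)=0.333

Drum 1:
Binary case is linear: z₁(K₁−1)(1+ψ₁(K₂−1)) + z₂(K₂−1)(1+ψ₁(K₁−1)) = 0
⇒ ψ₁ = [z₁(K₁−1)+z₂(K₂−1)] / [−(K₁−1)(K₂−1)] = 0.3934/1.1886 = 0.331
Drum-1 compositions:
  n-pentane: x = 0.272, y = 0.758
  n-heptane: x = 0.728, y = 0.242
Drum-2 feed = drum-1 vapor: z₂ = (0.7577, 0.2423).
Drum 2:
Binary case is linear: z₁(K₁−1)(1+ψ₂(K₂−1)) + z₂(K₂−1)(1+ψ₂(K₁−1)) = 0
⇒ ψ₂ = [z₁(K₁−1)+z₂(K₂−1)] / [−(K₁−1)(K₂−1)] = 0.2697/0.4955 = 0.544
  n-pentane: x = 0.568, y = 0.917
  n-heptane: x = 0.432, y = 0.083

y_n-pentane (drum 2) = 0.917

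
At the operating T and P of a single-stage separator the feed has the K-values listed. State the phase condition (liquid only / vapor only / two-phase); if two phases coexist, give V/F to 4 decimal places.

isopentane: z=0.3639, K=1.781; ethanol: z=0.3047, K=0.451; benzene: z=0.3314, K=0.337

ΣzᵢKᵢ = 0.8972; Σzᵢ/Kᵢ = 1.8633.
Since ΣzᵢKᵢ < 1 the mixture is below its bubble point — single liquid phase.

liquid only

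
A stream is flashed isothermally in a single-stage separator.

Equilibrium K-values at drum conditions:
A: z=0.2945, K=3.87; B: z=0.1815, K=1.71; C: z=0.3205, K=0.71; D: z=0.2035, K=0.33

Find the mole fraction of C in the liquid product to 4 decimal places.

x_C = 0.4007

Let β = V/F and solve Σ zᵢ(Kᵢ−1)/(1+β(Kᵢ−1)) = 0.
Feasibility: ΣzᵢKᵢ = 1.7448, Σzᵢ/Kᵢ = 1.2503 — both > 1, two phases present.
Iterate (Newton) starting at β = 0.5:
  β = 0.5000: g = 0.12848, g' = -0.7024 → β = 0.6829
  β = 0.6829: g = 0.00509, g' = -0.6707 → β = 0.6905
Converged at β = 0.6905.
Compositions from xᵢ = zᵢ/(1+β(Kᵢ−1)), yᵢ = Kᵢxᵢ:
  A: x = 0.0988, y = 0.3822
  B: x = 0.1218, y = 0.2083
  C: x = 0.4007, y = 0.2845
  D: x = 0.3787, y = 0.1250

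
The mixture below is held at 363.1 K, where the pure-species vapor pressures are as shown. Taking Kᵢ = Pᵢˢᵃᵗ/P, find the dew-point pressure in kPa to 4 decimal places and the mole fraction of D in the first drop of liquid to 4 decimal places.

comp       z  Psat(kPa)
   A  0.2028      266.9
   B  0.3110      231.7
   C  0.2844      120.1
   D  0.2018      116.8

Pdew = 161.3462 kPa, x_D = 0.2788

At the dew point ψ → 1, so Σzᵢ/Kᵢ = 1 with Kᵢ = Pᵢˢᵃᵗ/P ⇒ 1/P = Σzᵢ/Pᵢˢᵃᵗ.
1/P = 0.2028/266.9 + 0.3110/231.7 + 0.2844/120.1 + 0.2018/116.8 = 0.0061979 ⇒ P = 161.3462 kPa
xᵢ = zᵢP/Pᵢˢᵃᵗ ⇒ x_D = 0.2018·161.3462/116.8 = 0.2788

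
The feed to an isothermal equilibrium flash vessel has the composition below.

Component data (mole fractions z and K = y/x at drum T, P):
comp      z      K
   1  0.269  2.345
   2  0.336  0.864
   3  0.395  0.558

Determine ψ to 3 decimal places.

ψ = 0.325

Newton–Raphson from ψ = 0.5:
  ψ = 0.500: g = -0.0568, g' = -0.308 → ψ = 0.316
  ψ = 0.316: g = 0.0033, g' = -0.351 → ψ = 0.325
Converged at ψ = 0.325.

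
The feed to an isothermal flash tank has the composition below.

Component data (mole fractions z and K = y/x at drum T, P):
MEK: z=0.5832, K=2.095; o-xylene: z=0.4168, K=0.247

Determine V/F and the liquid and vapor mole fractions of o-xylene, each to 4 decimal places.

V/F = 0.3939, x_o-xylene = 0.5925, y_o-xylene = 0.1464

Material balance + equilibrium reduce to Σ zᵢ(Kᵢ−1)/(1+V/F(Kᵢ−1)) = 0.
Check two-phase: ΣzᵢKᵢ = 1.3248 > 1 and Σzᵢ/Kᵢ = 1.9658 > 1, so g(0) = 0.3248 > 0 and g(1) = -0.9658 < 0.
Binary case is linear: z₁(K₁−1)(1+V/F(K₂−1)) + z₂(K₂−1)(1+V/F(K₁−1)) = 0
⇒ V/F = [z₁(K₁−1)+z₂(K₂−1)] / [−(K₁−1)(K₂−1)] = 0.32475/0.82454 = 0.3939
Compositions from xᵢ = zᵢ/(1+V/F(Kᵢ−1)), yᵢ = Kᵢxᵢ:
  MEK: x = 0.4075, y = 0.8536
  o-xylene: x = 0.5925, y = 0.1464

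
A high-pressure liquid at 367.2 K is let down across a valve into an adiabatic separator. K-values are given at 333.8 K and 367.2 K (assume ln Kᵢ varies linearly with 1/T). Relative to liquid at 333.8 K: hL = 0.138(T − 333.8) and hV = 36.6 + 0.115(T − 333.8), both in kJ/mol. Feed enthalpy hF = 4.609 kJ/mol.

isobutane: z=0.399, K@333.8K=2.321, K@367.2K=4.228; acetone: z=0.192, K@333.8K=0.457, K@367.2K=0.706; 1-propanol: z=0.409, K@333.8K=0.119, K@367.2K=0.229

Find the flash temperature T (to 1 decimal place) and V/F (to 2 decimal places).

T = 337.0 K, V/F = 0.11

Adiabatic flash: solve Rachford–Rice at each trial T, then check hF = ψ·hV(T) + (1−ψ)·hL(T).
  T = 333.8 K: K = (2.321, 0.457, 0.119), RR gives ψ = 0.060, H_out = 2.202 kJ/mol
  T = 367.2 K: K = (4.228, 0.706, 0.229), RR gives ψ = 0.432, H_out = 20.100 kJ/mol
  T = 350.5 K: K = (3.178, 0.574, 0.168), RR gives ψ = 0.282, H_out = 12.532 kJ/mol
  T = 342.1 K: K = (2.724, 0.513, 0.142), RR gives ψ = 0.186, H_out = 7.926 kJ/mol
  T = 338.0 K: K = (2.519, 0.485, 0.130), RR gives ψ = 0.129, H_out = 5.294 kJ/mol
  T = 335.9 K: K = (2.419, 0.471, 0.124), RR gives ψ = 0.096, H_out = 3.806 kJ/mol
Linear interpolation between T = 335.9 (H_out = 3.806) and T = 338.0 (H_out = 5.294) on hF = 4.609 gives T ≈ 337.0 K, at which ψ = 0.11.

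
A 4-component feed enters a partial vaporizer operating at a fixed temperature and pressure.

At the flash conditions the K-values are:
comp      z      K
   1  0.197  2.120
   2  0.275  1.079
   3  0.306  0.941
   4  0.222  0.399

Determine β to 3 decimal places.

Material balance + equilibrium reduce to Σ zᵢ(Kᵢ−1)/(1+β(Kᵢ−1)) = 0.
Check two-phase: ΣzᵢKᵢ = 1.091 > 1 and Σzᵢ/Kᵢ = 1.229 > 1, so g(0) = 0.091 > 0 and g(1) = -0.229 < 0.
Newton–Raphson from β = 0.5:
  β = 0.500: g = -0.0470, g' = -0.268 → β = 0.325
  β = 0.325: g = -0.0012, g' = -0.259 → β = 0.320
Converged at β = 0.320.

β = 0.320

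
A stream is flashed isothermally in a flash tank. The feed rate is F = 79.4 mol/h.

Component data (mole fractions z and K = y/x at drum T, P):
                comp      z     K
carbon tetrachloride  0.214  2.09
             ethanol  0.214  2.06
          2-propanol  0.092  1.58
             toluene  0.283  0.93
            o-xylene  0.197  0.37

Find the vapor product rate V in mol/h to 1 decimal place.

Newton–Raphson from ψ = 0.64:
  ψ = 0.640: g = 0.0828, g' = -0.411 → ψ = 0.841
  ψ = 0.841: g = -0.0077, g' = -0.506 → ψ = 0.826
Converged at ψ = 0.826.
Then V = ψ·F = 0.8259·79.4 = 65.6 mol/h and L = F − V = 13.8 mol/h.

V = 65.6 mol/h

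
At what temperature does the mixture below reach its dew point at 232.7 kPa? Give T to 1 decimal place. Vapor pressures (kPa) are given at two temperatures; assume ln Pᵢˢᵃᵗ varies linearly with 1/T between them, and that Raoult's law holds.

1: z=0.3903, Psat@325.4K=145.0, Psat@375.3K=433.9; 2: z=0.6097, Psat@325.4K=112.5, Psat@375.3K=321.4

Dew-point temperature: Σzᵢ·P/Pᵢˢᵃᵗ(T) = 1. Interpolate ln Pᵢˢᵃᵗ = aᵢ + bᵢ/T.
  T = 325.4 K: ΣzᵢP/Pᵢˢᵃᵗ = 1.8875
  T = 375.3 K: ΣzᵢP/Pᵢˢᵃᵗ = 0.6508
  T = 350.4 K: ΣzᵢP/Pᵢˢᵃᵗ = 1.0659
  T = 362.9 K: ΣzᵢP/Pᵢˢᵃᵗ = 0.8250
  T = 356.6 K: ΣzᵢP/Pᵢˢᵃᵗ = 0.9366
  T = 353.5 K: ΣzᵢP/Pᵢˢᵃᵗ = 0.9986
  T = 351.9 K: ΣzᵢP/Pᵢˢᵃᵗ = 1.0326
Interpolating between 351.9 K and 353.5 K gives T ≈ 353.4 K.

T = 353.4 K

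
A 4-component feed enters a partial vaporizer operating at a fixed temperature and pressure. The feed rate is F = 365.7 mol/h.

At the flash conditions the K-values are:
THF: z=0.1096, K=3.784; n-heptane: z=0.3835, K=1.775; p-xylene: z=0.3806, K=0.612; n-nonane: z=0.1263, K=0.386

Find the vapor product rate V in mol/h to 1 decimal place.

Newton–Raphson from ψ = 0.3:
  ψ = 0.3000: g = 0.14523, g' = -0.5488 → ψ = 0.5646
  ψ = 0.5646: g = 0.01758, g' = -0.4454 → ψ = 0.6041
  ψ = 0.6041: g = 0.00006, g' = -0.4430 → ψ = 0.6042
Converged at ψ = 0.6042.
Then V = ψ·F = 0.6042·365.7 = 221.0 mol/h and L = F − V = 144.7 mol/h.

V = 221.0 mol/h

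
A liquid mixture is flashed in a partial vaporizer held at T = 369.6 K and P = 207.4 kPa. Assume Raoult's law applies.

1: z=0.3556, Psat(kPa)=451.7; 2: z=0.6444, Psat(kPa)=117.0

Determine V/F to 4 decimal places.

Raoult's law: Kᵢ = Pᵢˢᵃᵗ/P = Pᵢˢᵃᵗ/207.4.
  K_1 = 451.7/207.4 = 2.177917, K_2 = 117.0/207.4 = 0.564127
Rachford–Rice: g(V/F) = Σ zᵢ(Kᵢ−1)/(1+V/F(Kᵢ−1)) = 0.
Feasibility: ΣzᵢKᵢ = 1.1380, Σzᵢ/Kᵢ = 1.3056 — both > 1, two phases present.
Iterate (Newton) starting at V/F = 0.5:
  V/F = 0.5000: g = -0.09554, g' = -0.3956 → V/F = 0.2585
  V/F = 0.2585: g = 0.00456, g' = -0.4454 → V/F = 0.2687
  V/F = 0.2687: g = 0.00002, g' = -0.4417 → V/F = 0.2688
Converged at V/F = 0.2688.

V/F = 0.2688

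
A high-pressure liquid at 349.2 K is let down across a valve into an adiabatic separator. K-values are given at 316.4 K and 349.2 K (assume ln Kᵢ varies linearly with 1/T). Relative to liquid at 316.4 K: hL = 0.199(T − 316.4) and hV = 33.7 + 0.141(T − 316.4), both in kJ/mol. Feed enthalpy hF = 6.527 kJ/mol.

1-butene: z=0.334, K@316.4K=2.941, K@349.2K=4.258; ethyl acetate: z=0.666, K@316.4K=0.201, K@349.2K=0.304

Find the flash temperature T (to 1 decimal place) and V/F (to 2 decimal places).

Adiabatic flash: solve Rachford–Rice at each trial T, then check hF = ψ·hV(T) + (1−ψ)·hL(T).
  T = 316.4 K: K = (2.941, 0.201), RR gives ψ = 0.075, H_out = 2.524 kJ/mol
  T = 349.2 K: K = (4.258, 0.304), RR gives ψ = 0.275, H_out = 15.286 kJ/mol
  T = 332.8 K: K = (3.571, 0.250), RR gives ψ = 0.186, H_out = 9.360 kJ/mol
  T = 324.6 K: K = (3.249, 0.225), RR gives ψ = 0.135, H_out = 6.104 kJ/mol
  T = 328.7 K: K = (3.408, 0.237), RR gives ψ = 0.161, H_out = 7.765 kJ/mol
  T = 326.6 K: K = (3.326, 0.231), RR gives ψ = 0.148, H_out = 6.923 kJ/mol
Linear interpolation between T = 324.6 (H_out = 6.104) and T = 326.6 (H_out = 6.923) on hF = 6.527 gives T ≈ 325.6 K, at which ψ = 0.14.

T = 325.6 K, V/F = 0.14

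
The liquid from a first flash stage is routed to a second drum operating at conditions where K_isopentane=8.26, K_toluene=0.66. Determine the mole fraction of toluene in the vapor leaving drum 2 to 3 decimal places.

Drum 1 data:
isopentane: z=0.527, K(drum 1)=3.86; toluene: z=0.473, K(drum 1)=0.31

y_toluene (drum 2) = 0.630

Drum 1:
Rachford–Rice: g(ψ₁) = Σ zᵢ(Kᵢ−1)/(1+ψ₁(Kᵢ−1)) = 0.
Check two-phase: ΣzᵢKᵢ = 2.181 > 1 and Σzᵢ/Kᵢ = 1.662 > 1, so g(0) = 1.181 > 0 and g(1) = -0.662 < 0.
Binary case is linear: z₁(K₁−1)(1+ψ₁(K₂−1)) + z₂(K₂−1)(1+ψ₁(K₁−1)) = 0
⇒ ψ₁ = [z₁(K₁−1)+z₂(K₂−1)] / [−(K₁−1)(K₂−1)] = 1.1808/1.9734 = 0.598
Drum-1 compositions:
  isopentane: x = 0.194, y = 0.750
  toluene: x = 0.806, y = 0.250
Drum-2 feed = drum-1 liquid: z₂ = (0.1944, 0.8056).
Drum 2:
Rachford–Rice: g(ψ₂) = Σ zᵢ(Kᵢ−1)/(1+ψ₂(Kᵢ−1)) = 0.
Feasibility: ΣzᵢKᵢ = 2.137, Σzᵢ/Kᵢ = 1.244 — both > 1, two phases present.
Newton iteration, ψ₂⁰ = 0.44:
  ψ₂ = 0.440: g = 0.0143, g' = -0.711 → ψ₂ = 0.460
  ψ₂ = 0.460: g = 0.0004, g' = -0.675 → ψ₂ = 0.461
Converged at ψ₂ = 0.461.
  isopentane: x = 0.045, y = 0.370
  toluene: x = 0.955, y = 0.630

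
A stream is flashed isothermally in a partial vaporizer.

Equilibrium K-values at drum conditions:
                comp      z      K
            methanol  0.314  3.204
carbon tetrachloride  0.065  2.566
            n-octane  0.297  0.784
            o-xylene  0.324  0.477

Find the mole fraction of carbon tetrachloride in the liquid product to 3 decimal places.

Rachford–Rice: g(β) = Σ zᵢ(Kᵢ−1)/(1+β(Kᵢ−1)) = 0.
Feasibility: ΣzᵢKᵢ = 1.560, Σzᵢ/Kᵢ = 1.181 — both > 1, two phases present.
Iterate (Newton) starting at β = 0.4:
  β = 0.400: g = 0.1459, g' = -0.649 → β = 0.625
  β = 0.625: g = 0.0168, g' = -0.525 → β = 0.657
Converged at β = 0.657.
Compositions from xᵢ = zᵢ/(1+β(Kᵢ−1)), yᵢ = Kᵢxᵢ:
  methanol: x = 0.128, y = 0.411
  carbon tetrachloride: x = 0.032, y = 0.082
  n-octane: x = 0.346, y = 0.271
  o-xylene: x = 0.494, y = 0.235

x_carbon tetrachloride = 0.032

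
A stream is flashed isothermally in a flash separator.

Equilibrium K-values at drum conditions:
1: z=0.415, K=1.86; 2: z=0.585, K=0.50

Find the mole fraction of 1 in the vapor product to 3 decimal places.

Binary case is linear: z₁(K₁−1)(1+V/F(K₂−1)) + z₂(K₂−1)(1+V/F(K₁−1)) = 0
⇒ V/F = [z₁(K₁−1)+z₂(K₂−1)] / [−(K₁−1)(K₂−1)] = 0.0644/0.4300 = 0.150
Compositions from xᵢ = zᵢ/(1+V/F(Kᵢ−1)), yᵢ = Kᵢxᵢ:
  1: x = 0.368, y = 0.684
  2: x = 0.632, y = 0.316

y_1 = 0.684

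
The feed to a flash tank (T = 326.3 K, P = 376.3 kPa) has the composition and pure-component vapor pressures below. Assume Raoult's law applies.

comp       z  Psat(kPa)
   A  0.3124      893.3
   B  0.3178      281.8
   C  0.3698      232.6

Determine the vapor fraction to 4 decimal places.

ψ = 0.4645

Raoult's law: Kᵢ = Pᵢˢᵃᵗ/P = Pᵢˢᵃᵗ/376.3.
  K_A = 893.3/376.3 = 2.373904, K_B = 281.8/376.3 = 0.748871, K_C = 232.6/376.3 = 0.618124
Rachford–Rice: g(ψ) = Σ zᵢ(Kᵢ−1)/(1+ψ(Kᵢ−1)) = 0.
Check two-phase: ΣzᵢKᵢ = 1.2082 > 1 and Σzᵢ/Kᵢ = 1.1542 > 1, so g(0) = 0.2082 > 0 and g(1) = -0.1542 < 0.
Iterate (Newton) starting at ψ = 0.5:
  ψ = 0.5000: g = -0.01139, g' = -0.3158 → ψ = 0.4639
  ψ = 0.4639: g = 0.00017, g' = -0.3253 → ψ = 0.4645
Converged at ψ = 0.4645.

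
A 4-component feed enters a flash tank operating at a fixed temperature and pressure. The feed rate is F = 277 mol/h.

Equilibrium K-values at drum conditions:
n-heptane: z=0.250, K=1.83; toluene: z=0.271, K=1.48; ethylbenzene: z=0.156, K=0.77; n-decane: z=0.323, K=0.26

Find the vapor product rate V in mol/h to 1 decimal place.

Rachford–Rice: g(ψ) = Σ zᵢ(Kᵢ−1)/(1+ψ(Kᵢ−1)) = 0.
Feasibility: ΣzᵢKᵢ = 1.063, Σzᵢ/Kᵢ = 1.765 — both > 1, two phases present.
Iterate (Newton) starting at ψ = 0.56:
  ψ = 0.560: g = -0.2052, g' = -0.646 → ψ = 0.242
  ψ = 0.242: g = -0.0399, g' = -0.441 → ψ = 0.152
  ψ = 0.152: g = -0.0009, g' = -0.423 → ψ = 0.150
Converged at ψ = 0.150.
Then V = ψ·F = 0.1496·277 = 41.4 mol/h and L = F − V = 235.6 mol/h.

V = 41.4 mol/h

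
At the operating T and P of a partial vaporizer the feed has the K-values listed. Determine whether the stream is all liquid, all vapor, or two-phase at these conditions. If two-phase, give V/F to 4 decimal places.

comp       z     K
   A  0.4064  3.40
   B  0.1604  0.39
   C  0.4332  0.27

two-phase, V/F = 0.3342

ΣzᵢKᵢ = 1.5613; Σzᵢ/Kᵢ = 2.1353.
Both exceed 1, so a two-phase solution exists.
Rachford–Rice: g(ψ) = Σ zᵢ(Kᵢ−1)/(1+ψ(Kᵢ−1)) = 0.
Newton–Raphson from ψ = 0.62:
  ψ = 0.6200: g = -0.34304, g' = -1.3029 → ψ = 0.3567
  ψ = 0.3567: g = -0.02716, g' = -1.1990 → ψ = 0.3341
  ψ = 0.3341: g = 0.00022, g' = -1.2190 → ψ = 0.3342
Converged at ψ = 0.3342.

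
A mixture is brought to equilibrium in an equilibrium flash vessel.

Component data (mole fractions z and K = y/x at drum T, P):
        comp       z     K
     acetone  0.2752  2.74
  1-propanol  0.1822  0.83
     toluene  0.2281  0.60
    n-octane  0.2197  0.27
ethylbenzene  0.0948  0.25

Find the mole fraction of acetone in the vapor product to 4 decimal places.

y_acetone = 0.6078

Let ψ = V/F and solve Σ zᵢ(Kᵢ−1)/(1+ψ(Kᵢ−1)) = 0.
Feasibility: ΣzᵢKᵢ = 1.1252, Σzᵢ/Kᵢ = 1.8930 — both > 1, two phases present.
Iterate (Newton) starting at ψ = 0.67:
  ψ = 0.6700: g = -0.39534, g' = -0.9164 → ψ = 0.2386
  ψ = 0.2386: g = -0.07560, g' = -0.7171 → ψ = 0.1332
  ψ = 0.1332: g = 0.00403, g' = -0.8049 → ψ = 0.1382
Converged at ψ = 0.1382.
Compositions from xᵢ = zᵢ/(1+ψ(Kᵢ−1)), yᵢ = Kᵢxᵢ:
  acetone: x = 0.2218, y = 0.6078
  1-propanol: x = 0.1866, y = 0.1549
  toluene: x = 0.2415, y = 0.1449
  n-octane: x = 0.2444, y = 0.0660
  ethylbenzene: x = 0.1058, y = 0.0264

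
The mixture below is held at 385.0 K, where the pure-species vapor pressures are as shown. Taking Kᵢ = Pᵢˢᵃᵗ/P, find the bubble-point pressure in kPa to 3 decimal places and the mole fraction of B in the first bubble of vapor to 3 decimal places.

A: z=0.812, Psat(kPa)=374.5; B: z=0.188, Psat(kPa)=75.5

Pbub = 318.288 kPa, y_B = 0.045

At the bubble point ψ → 0, so ΣzᵢKᵢ = 1 with Kᵢ = Pᵢˢᵃᵗ/P ⇒ P = ΣzᵢPᵢˢᵃᵗ.
P = 0.812·374.5 + 0.188·75.5 = 318.288 kPa
yᵢ = zᵢPᵢˢᵃᵗ/P ⇒ y_B = 0.188·75.5/318.288 = 0.045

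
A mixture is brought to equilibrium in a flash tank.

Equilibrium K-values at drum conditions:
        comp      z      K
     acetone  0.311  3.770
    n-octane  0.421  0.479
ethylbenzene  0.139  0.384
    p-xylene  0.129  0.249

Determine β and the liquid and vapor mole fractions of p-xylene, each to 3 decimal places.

Material balance + equilibrium reduce to Σ zᵢ(Kᵢ−1)/(1+β(Kᵢ−1)) = 0.
Check two-phase: ΣzᵢKᵢ = 1.460 > 1 and Σzᵢ/Kᵢ = 1.841 > 1, so g(0) = 0.460 > 0 and g(1) = -0.841 < 0.
Newton–Raphson from β = 0.5:
  β = 0.500: g = -0.2143, g' = -0.925 → β = 0.268
  β = 0.268: g = 0.0152, g' = -1.129 → β = 0.282
Converged at β = 0.282.
Compositions from xᵢ = zᵢ/(1+β(Kᵢ−1)), yᵢ = Kᵢxᵢ:
  acetone: x = 0.175, y = 0.658
  n-octane: x = 0.494, y = 0.236
  ethylbenzene: x = 0.168, y = 0.065
  p-xylene: x = 0.164, y = 0.041

β = 0.282, x_p-xylene = 0.164, y_p-xylene = 0.041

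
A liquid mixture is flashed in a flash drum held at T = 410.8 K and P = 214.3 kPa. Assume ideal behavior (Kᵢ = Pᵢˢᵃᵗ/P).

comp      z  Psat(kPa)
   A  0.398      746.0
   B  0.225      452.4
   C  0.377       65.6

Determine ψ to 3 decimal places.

Raoult's law: Kᵢ = Pᵢˢᵃᵗ/P = Pᵢˢᵃᵗ/214.3.
  K_A = 746.0/214.3 = 3.48110, K_B = 452.4/214.3 = 2.11106, K_C = 65.6/214.3 = 0.30611
Rachford–Rice: g(ψ) = Σ zᵢ(Kᵢ−1)/(1+ψ(Kᵢ−1)) = 0.
Check two-phase: ΣzᵢKᵢ = 1.976 > 1 and Σzᵢ/Kᵢ = 1.452 > 1, so g(0) = 0.976 > 0 and g(1) = -0.452 < 0.
Newton–Raphson from ψ = 0.5:
  ψ = 0.500: g = 0.2009, g' = -1.028 → ψ = 0.695
  ψ = 0.695: g = -0.0021, g' = -1.096 → ψ = 0.693
Converged at ψ = 0.693.

ψ = 0.693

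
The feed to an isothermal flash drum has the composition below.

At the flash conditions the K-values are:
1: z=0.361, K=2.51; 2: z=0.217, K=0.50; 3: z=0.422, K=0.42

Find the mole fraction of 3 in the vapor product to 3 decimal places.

Newton iteration, ψ⁰ = 0.5:
  ψ = 0.500: g = -0.1788, g' = -0.645 → ψ = 0.223
  ψ = 0.223: g = 0.0046, g' = -0.717 → ψ = 0.229
Converged at ψ = 0.229.
Compositions from xᵢ = zᵢ/(1+ψ(Kᵢ−1)), yᵢ = Kᵢxᵢ:
  1: x = 0.268, y = 0.673
  2: x = 0.245, y = 0.123
  3: x = 0.487, y = 0.204

y_3 = 0.204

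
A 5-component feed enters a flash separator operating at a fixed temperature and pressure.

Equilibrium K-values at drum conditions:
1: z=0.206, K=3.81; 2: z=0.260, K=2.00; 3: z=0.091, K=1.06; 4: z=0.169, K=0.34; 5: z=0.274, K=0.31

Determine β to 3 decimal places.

Rachford–Rice: g(β) = Σ zᵢ(Kᵢ−1)/(1+β(Kᵢ−1)) = 0.
Check two-phase: ΣzᵢKᵢ = 1.544 > 1 and Σzᵢ/Kᵢ = 1.651 > 1, so g(0) = 0.544 > 0 and g(1) = -0.651 < 0.
Newton iteration, β⁰ = 0.44:
  β = 0.440: g = 0.0160, g' = -0.866 → β = 0.459
Converged at β = 0.459.

β = 0.459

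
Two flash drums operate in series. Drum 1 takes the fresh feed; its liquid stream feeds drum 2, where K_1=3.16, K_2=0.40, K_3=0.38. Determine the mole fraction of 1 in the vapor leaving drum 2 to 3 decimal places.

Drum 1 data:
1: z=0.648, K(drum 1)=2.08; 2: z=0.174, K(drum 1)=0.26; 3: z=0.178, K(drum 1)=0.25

y_1 (drum 2) = 0.696

Drum 1:
Iterate (Newton) starting at ψ₁ = 0.53:
  ψ₁ = 0.530: g = 0.0117, g' = -0.839 → ψ₁ = 0.544
Converged at ψ₁ = 0.544.
Drum-1 compositions:
  1: x = 0.408, y = 0.849
  2: x = 0.291, y = 0.076
  3: x = 0.301, y = 0.075
Drum-2 feed = drum-1 liquid: z₂ = (0.4082, 0.2912, 0.3006).
Drum 2:
Let ψ₂ = V/F and solve Σ zᵢ(Kᵢ−1)/(1+ψ₂(Kᵢ−1)) = 0.
Feasibility: ΣzᵢKᵢ = 1.521, Σzᵢ/Kᵢ = 1.648 — both > 1, two phases present.
Iterate (Newton) starting at ψ₂ = 0.44:
  ψ₂ = 0.440: g = -0.0415, g' = -0.913 → ψ₂ = 0.395
Converged at ψ₂ = 0.395.
  1: x = 0.220, y = 0.696
  2: x = 0.382, y = 0.153
  3: x = 0.398, y = 0.151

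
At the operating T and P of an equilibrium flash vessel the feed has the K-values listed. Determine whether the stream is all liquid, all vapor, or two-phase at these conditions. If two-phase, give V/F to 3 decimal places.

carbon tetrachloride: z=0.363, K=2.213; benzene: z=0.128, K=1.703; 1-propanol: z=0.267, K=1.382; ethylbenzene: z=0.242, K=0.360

ΣzᵢKᵢ = 1.477; Σzᵢ/Kᵢ = 1.105.
Both exceed 1, so a two-phase solution exists.
Newton–Raphson from ψ = 0.5:
  ψ = 0.500: g = 0.1985, g' = -0.483 → ψ = 0.911
  ψ = 0.911: g = -0.0315, g' = -0.735 → ψ = 0.868
  ψ = 0.868: g = -0.0013, g' = -0.675 → ψ = 0.866
Converged at ψ = 0.866.

two-phase, V/F = 0.866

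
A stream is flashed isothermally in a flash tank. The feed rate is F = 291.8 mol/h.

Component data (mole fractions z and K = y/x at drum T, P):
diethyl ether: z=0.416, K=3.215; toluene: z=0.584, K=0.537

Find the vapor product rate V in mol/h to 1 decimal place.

Rachford–Rice: g(ψ) = Σ zᵢ(Kᵢ−1)/(1+ψ(Kᵢ−1)) = 0.
Check two-phase: ΣzᵢKᵢ = 1.651 > 1 and Σzᵢ/Kᵢ = 1.217 > 1, so g(0) = 0.651 > 0 and g(1) = -0.217 < 0.
Binary case is linear: z₁(K₁−1)(1+ψ(K₂−1)) + z₂(K₂−1)(1+ψ(K₁−1)) = 0
⇒ ψ = [z₁(K₁−1)+z₂(K₂−1)] / [−(K₁−1)(K₂−1)] = 0.6510/1.0255 = 0.635
Then V = ψ·F = 0.6348·291.8 = 185.2 mol/h and L = F − V = 106.6 mol/h.

V = 185.2 mol/h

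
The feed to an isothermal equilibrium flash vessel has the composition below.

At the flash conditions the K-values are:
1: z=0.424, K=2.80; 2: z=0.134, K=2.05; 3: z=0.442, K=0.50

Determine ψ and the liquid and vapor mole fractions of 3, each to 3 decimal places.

ψ = 0.836, x_3 = 0.759, y_3 = 0.380

Material balance + equilibrium reduce to Σ zᵢ(Kᵢ−1)/(1+ψ(Kᵢ−1)) = 0.
g(0) = ΣzᵢKᵢ − 1 = 0.683 and g(1) = 1 − Σzᵢ/Kᵢ = -0.101, so a root lies in (0, 1).
Iterate (Newton) starting at ψ = 0.5:
  ψ = 0.500: g = 0.1993, g' = -0.641 → ψ = 0.811
  ψ = 0.811: g = 0.0144, g' = -0.583 → ψ = 0.836
Converged at ψ = 0.836.
Compositions from xᵢ = zᵢ/(1+ψ(Kᵢ−1)), yᵢ = Kᵢxᵢ:
  1: x = 0.169, y = 0.474
  2: x = 0.071, y = 0.146
  3: x = 0.759, y = 0.380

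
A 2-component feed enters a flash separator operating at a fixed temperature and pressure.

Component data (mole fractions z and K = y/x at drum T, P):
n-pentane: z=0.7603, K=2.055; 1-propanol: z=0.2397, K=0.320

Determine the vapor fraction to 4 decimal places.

Rachford–Rice: g(ψ) = Σ zᵢ(Kᵢ−1)/(1+ψ(Kᵢ−1)) = 0.
Check two-phase: ΣzᵢKᵢ = 1.6391 > 1 and Σzᵢ/Kᵢ = 1.1190 > 1, so g(0) = 0.6391 > 0 and g(1) = -0.1190 < 0.
Newton iteration, ψ⁰ = 0.33:
  ψ = 0.3300: g = 0.38482, g' = -0.6499 → ψ = 0.9222
  ψ = 0.9222: g = -0.03050, g' = -1.0144 → ψ = 0.8921
  ψ = 0.8921: g = -0.00114, g' = -0.9408 → ψ = 0.8909
Converged at ψ = 0.8909.

ψ = 0.8909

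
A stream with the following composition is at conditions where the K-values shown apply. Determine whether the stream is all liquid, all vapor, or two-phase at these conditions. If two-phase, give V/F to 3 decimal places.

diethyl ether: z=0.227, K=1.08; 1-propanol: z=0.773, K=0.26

ΣzᵢKᵢ = 0.446; Σzᵢ/Kᵢ = 3.183.
Since ΣzᵢKᵢ < 1 the mixture is below its bubble point — single liquid phase.

all liquid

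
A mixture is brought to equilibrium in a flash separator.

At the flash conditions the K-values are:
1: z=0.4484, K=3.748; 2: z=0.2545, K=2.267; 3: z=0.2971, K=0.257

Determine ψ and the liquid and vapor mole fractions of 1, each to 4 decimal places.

Let ψ = V/F and solve Σ zᵢ(Kᵢ−1)/(1+ψ(Kᵢ−1)) = 0.
g(0) = ΣzᵢKᵢ − 1 = 1.3339 and g(1) = 1 − Σzᵢ/Kᵢ = -0.3879, so a root lies in (0, 1).
Newton iteration, ψ⁰ = 0.53:
  ψ = 0.5300: g = 0.33039, g' = -1.1537 → ψ = 0.8164
  ψ = 0.8164: g = -0.02266, g' = -1.4802 → ψ = 0.8011
  ψ = 0.8011: g = -0.00038, g' = -1.4319 → ψ = 0.8008
Converged at ψ = 0.8008.
Compositions from xᵢ = zᵢ/(1+ψ(Kᵢ−1)), yᵢ = Kᵢxᵢ:
  1: x = 0.1401, y = 0.5251
  2: x = 0.1263, y = 0.2864
  3: x = 0.7336, y = 0.1885

ψ = 0.8008, x_1 = 0.1401, y_1 = 0.5251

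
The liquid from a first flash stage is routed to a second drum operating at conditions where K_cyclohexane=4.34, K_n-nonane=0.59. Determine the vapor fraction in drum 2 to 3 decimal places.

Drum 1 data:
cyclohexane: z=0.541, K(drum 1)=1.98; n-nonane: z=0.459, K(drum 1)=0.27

V/F (drum 2) = 0.870

Drum 1:
Material balance + equilibrium reduce to Σ zᵢ(Kᵢ−1)/(1+ψ₁(Kᵢ−1)) = 0.
Check two-phase: ΣzᵢKᵢ = 1.195 > 1 and Σzᵢ/Kᵢ = 1.973 > 1, so g(0) = 0.195 > 0 and g(1) = -0.973 < 0.
Newton–Raphson from ψ₁ = 0.5:
  ψ₁ = 0.500: g = -0.1718, g' = -0.841 → ψ₁ = 0.296
  ψ₁ = 0.296: g = -0.0162, g' = -0.710 → ψ₁ = 0.273
Converged at ψ₁ = 0.273.
Drum-1 compositions:
  cyclohexane: x = 0.427, y = 0.845
  n-nonane: x = 0.573, y = 0.155
Drum-2 feed = drum-1 liquid: z₂ = (0.4269, 0.5731).
Drum 2:
Material balance + equilibrium reduce to Σ zᵢ(Kᵢ−1)/(1+ψ₂(Kᵢ−1)) = 0.
g(0) = ΣzᵢKᵢ − 1 = 1.191 and g(1) = 1 − Σzᵢ/Kᵢ = -0.070, so a root lies in (0, 1).
Iterate (Newton) starting at ψ₂ = 0.5:
  ψ₂ = 0.500: g = 0.2385, g' = -0.820 → ψ₂ = 0.791
  ψ₂ = 0.791: g = 0.0440, g' = -0.570 → ψ₂ = 0.868
  ψ₂ = 0.868: g = 0.0010, g' = -0.546 → ψ₂ = 0.870
Converged at ψ₂ = 0.870.
  cyclohexane: x = 0.109, y = 0.475
  n-nonane: x = 0.891, y = 0.525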